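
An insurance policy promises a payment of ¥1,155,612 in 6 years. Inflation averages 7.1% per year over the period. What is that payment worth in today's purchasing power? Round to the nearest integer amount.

Price-level factor over 6 years: (1 + 7.1%)^6 ≈ 1.5091653487.
Purchasing power today: ¥1,155,612 divided by that factor.

¥765,729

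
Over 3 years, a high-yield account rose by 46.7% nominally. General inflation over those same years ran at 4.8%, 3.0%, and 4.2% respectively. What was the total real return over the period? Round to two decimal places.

30.43%

Cumulative inflation factor: 1.048 × 1.030 × 1.042 ≈ 1.12478.
Nominal growth factor: 1.46700. Real growth factor = 1.46700 / 1.12478 ≈ 1.30426.
Total real return ≈ 30.4259%.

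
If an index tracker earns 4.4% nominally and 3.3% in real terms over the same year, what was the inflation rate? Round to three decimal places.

From (1+r_nom) = (1+r_real)(1+π), we get 1+π = (1 + 4.4%)/(1 + 3.3%) = 1.044/1.033 ≈ 1.01065.
So π ≈ 1.0649%.

1.065%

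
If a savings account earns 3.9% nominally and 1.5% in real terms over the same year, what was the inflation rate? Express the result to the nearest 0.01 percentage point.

From (1+r_nom) = (1+r_real)(1+π), we get 1+π = (1 + 3.9%)/(1 + 1.5%) = 1.039/1.015 ≈ 1.02365.
So π ≈ 2.3645%.

2.36%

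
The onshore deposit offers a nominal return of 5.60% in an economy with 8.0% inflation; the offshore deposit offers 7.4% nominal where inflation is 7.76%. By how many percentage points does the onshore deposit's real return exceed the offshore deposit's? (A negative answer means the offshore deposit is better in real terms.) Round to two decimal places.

-1.89

The onshore deposit real return: 1.0560/1.080 − 1 = -2.222%.
The offshore deposit real return: 1.074/1.0776 − 1 = -0.334%.
Difference: -2.222 − (-0.334) = -1.888 pp.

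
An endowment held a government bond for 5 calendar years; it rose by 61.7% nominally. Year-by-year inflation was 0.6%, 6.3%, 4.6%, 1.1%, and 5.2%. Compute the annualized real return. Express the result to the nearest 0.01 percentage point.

6.33%

Cumulative inflation factor: 1.006 × 1.063 × 1.046 × 1.011 × 1.052 ≈ 1.18968.
Nominal growth factor: 1.61700. Real growth factor = 1.61700 / 1.18968 ≈ 1.35919.
Annualized: 1.35919^(1/5) − 1 ≈ 0.06330.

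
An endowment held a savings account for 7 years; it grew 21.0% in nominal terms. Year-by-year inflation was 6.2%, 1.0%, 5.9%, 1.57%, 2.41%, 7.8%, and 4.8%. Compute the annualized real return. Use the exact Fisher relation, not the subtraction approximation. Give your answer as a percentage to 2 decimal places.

Cumulative inflation factor: 1.062 × 1.010 × 1.059 × 1.0157 × 1.0241 × 1.078 × 1.048 ≈ 1.33484.
Nominal growth factor: 1.21000. Real growth factor = 1.21000 / 1.33484 ≈ 0.90647.
Annualized: 0.90647^(1/7) − 1 ≈ -0.01393.

-1.39%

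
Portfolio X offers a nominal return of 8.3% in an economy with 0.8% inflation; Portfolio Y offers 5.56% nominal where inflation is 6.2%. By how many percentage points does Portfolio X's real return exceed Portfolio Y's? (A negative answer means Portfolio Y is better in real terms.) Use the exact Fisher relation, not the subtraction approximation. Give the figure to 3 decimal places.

8.043

Portfolio X real return: 1.083/1.008 − 1 = 7.4405%.
Portfolio Y real return: 1.0556/1.062 − 1 = -0.6026%.
Difference: 7.4405 − (-0.6026) = 8.0431 pp.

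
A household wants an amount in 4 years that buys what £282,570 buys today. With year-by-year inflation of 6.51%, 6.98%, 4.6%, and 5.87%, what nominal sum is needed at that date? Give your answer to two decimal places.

Cumulative price-level factor: 1.0651 × 1.0698 × 1.046 × 1.0587 ≈ 1.2618204913.
Multiplying £282,570 by the price-level factor gives the future nominal sum.

£356,552.62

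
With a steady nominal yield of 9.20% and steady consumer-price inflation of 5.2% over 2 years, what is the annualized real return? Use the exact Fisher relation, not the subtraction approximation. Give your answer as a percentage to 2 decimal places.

3.80%

With constant rates the annual real return is the same each year: (1+9.20%)/(1+5.2%) − 1 = 0.03802.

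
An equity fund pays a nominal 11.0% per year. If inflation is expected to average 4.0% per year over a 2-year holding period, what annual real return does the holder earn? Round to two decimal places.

6.73%

With constant rates the annual real return is the same each year: (1+11.0%)/(1+4.0%) − 1 = 0.06731.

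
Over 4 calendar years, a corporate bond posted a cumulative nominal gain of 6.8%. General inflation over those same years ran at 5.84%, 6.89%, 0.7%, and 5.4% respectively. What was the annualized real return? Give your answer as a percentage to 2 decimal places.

-2.89%

Cumulative inflation factor: 1.0584 × 1.0689 × 1.007 × 1.054 ≈ 1.20076.
Nominal growth factor: 1.06800. Real growth factor = 1.06800 / 1.20076 ≈ 0.88944.
Annualized: 0.88944^(1/4) − 1 ≈ -0.02887.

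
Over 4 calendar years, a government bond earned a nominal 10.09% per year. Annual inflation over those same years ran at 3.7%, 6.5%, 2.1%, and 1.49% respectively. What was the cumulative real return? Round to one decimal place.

Cumulative inflation factor: 1.037 × 1.065 × 1.021 × 1.0149 ≈ 1.14440.
Nominal growth factor: 1.46890. Real growth factor = 1.46890 / 1.14440 ≈ 1.28355.
Total real return ≈ 28.3554%.

28.4%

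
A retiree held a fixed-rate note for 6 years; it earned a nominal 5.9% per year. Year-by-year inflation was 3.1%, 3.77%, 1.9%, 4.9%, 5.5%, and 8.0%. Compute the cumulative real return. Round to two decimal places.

Cumulative inflation factor: 1.031 × 1.0377 × 1.019 × 1.049 × 1.055 × 1.080 ≈ 1.30304.
Nominal growth factor: 1.41051. Real growth factor = 1.41051 / 1.30304 ≈ 1.08248.
Total real return ≈ 8.2479%.

8.25%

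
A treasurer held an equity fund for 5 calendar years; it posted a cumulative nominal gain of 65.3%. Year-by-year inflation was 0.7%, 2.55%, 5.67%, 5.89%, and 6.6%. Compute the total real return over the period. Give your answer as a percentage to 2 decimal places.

34.20%

Cumulative inflation factor: 1.007 × 1.0255 × 1.0567 × 1.0589 × 1.066 ≈ 1.23177.
Nominal growth factor: 1.65300. Real growth factor = 1.65300 / 1.23177 ≈ 1.34197.
Total real return ≈ 34.1973%.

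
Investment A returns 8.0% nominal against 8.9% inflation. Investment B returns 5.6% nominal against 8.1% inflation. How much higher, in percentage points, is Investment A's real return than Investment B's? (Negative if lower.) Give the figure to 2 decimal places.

Investment A real return: 1.080/1.089 − 1 = -0.826%.
Investment B real return: 1.056/1.081 − 1 = -2.313%.
Difference: -0.826 − (-2.313) = 1.487 pp.

1.49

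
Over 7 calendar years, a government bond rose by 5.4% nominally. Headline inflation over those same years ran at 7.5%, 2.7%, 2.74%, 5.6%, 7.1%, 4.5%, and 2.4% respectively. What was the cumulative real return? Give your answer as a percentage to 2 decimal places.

Cumulative inflation factor: 1.075 × 1.027 × 1.0274 × 1.056 × 1.071 × 1.045 × 1.024 ≈ 1.37274.
Nominal growth factor: 1.05400. Real growth factor = 1.05400 / 1.37274 ≈ 0.76781.
Total real return ≈ -23.2192%.

-23.22%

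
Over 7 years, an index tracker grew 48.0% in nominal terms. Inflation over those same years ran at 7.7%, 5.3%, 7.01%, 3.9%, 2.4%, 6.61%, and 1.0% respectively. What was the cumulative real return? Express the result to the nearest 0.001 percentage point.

Cumulative inflation factor: 1.077 × 1.053 × 1.0701 × 1.039 × 1.024 × 1.0661 × 1.010 ≈ 1.39028.
Nominal growth factor: 1.48000. Real growth factor = 1.48000 / 1.39028 ≈ 1.06453.
Total real return ≈ 6.4531%.

6.453%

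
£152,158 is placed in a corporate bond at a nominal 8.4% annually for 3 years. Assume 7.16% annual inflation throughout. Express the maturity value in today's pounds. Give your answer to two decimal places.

£157,501.44

Nominal value at maturity: £152,158 × (1 + 8.4%)^3 ≈ £193,812.88.
Price-level factor over 3 years: (1 + 7.16%)^3 ≈ 1.2305467417.
The maturity value deflated by that factor is the answer in today's purchasing power.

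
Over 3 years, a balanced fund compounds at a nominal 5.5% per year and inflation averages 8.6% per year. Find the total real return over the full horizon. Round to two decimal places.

-8.32%

The annual real rate is (1+5.5%)/(1+8.6%) − 1 = -2.8545%.
Compounded over 3 years: (1 + -0.028545)^3 − 1 ≈ -0.08321.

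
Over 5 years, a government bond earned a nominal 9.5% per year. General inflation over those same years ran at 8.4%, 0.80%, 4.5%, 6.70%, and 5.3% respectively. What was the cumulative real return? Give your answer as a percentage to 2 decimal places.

22.71%

Cumulative inflation factor: 1.084 × 1.0080 × 1.045 × 1.0670 × 1.053 ≈ 1.28292.
Nominal growth factor: 1.57424. Real growth factor = 1.57424 / 1.28292 ≈ 1.22708.
Total real return ≈ 22.7077%.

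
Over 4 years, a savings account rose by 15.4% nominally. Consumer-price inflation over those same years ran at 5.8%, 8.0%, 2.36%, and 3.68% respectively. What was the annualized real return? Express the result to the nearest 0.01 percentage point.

-1.23%

Cumulative inflation factor: 1.058 × 1.080 × 1.0236 × 1.0368 ≈ 1.21265.
Nominal growth factor: 1.15400. Real growth factor = 1.15400 / 1.21265 ≈ 0.95164.
Annualized: 0.95164^(1/4) − 1 ≈ -0.01232.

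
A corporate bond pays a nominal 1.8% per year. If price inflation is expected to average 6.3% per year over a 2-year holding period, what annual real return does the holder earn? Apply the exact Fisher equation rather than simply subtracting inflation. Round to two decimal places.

-4.23%

With constant rates the annual real return is the same each year: (1+1.8%)/(1+6.3%) − 1 = -0.04233.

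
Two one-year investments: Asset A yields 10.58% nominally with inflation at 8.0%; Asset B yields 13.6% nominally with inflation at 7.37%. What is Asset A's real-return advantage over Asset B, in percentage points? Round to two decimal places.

-3.41

Asset A real return: 1.1058/1.080 − 1 = 2.389%.
Asset B real return: 1.136/1.0737 − 1 = 5.802%.
Difference: 2.389 − 5.802 = -3.413 pp.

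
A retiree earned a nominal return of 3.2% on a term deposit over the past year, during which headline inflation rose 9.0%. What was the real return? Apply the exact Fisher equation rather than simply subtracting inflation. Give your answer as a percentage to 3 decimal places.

Real return via the Fisher equation: (1 + 3.2%)/(1 + 9.0%) − 1 = 1.032/1.090 − 1 ≈ -0.05321.

-5.321%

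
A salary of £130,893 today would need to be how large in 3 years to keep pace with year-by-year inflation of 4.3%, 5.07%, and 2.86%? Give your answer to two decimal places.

£147,545.50

Cumulative price-level factor: 1.043 × 1.0507 × 1.0286 ≈ 1.1272222709.
Multiplying £130,893 by the price-level factor gives the future nominal sum.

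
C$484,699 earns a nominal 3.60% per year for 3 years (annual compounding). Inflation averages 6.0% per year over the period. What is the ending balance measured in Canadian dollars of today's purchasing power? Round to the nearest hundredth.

Nominal value at maturity: C$484,699 × (1 + 3.60%)^3 ≈ C$538,953.62.
Price-level factor over 3 years: (1 + 6.0%)^3 = 1.191016.
The maturity value deflated by that factor is the answer in today's purchasing power.

C$452,515.85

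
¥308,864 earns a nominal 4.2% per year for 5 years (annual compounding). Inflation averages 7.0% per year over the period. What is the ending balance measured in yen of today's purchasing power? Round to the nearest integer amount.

¥270,512

Nominal value at maturity: ¥308,864 × (1 + 4.2%)^5 ≈ ¥379,407.
Price-level factor over 5 years: (1 + 7.0%)^5 = 1.4025517307.
Dividing the nominal maturity value by the price-level factor gives the value in today's money.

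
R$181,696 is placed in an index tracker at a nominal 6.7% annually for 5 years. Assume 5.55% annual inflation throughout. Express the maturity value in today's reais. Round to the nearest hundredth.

R$191,812.22

Nominal value at maturity: R$181,696 × (1 + 6.7%)^5 ≈ R$251,285.52.
Price-level factor over 5 years: (1 + 5.55%)^5 ≈ 1.3100600050.
Dividing the nominal maturity value by the price-level factor gives the value in today's money.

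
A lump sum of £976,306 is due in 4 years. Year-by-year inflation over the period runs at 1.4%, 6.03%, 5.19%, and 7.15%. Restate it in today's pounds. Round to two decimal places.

£805,661.50

Price-level factor over 4 years: 1.014 × 1.0603 × 1.0519 × 1.0715 ≈ 1.2118066931.
Purchasing power today: £976,306 divided by that factor.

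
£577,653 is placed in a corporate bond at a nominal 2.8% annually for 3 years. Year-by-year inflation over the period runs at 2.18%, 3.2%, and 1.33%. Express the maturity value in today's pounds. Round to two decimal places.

Nominal value at maturity: £577,653 × (1 + 2.8%)^3 ≈ £627,547.17.
Price-level factor over 3 years: 1.0218 × 1.032 × 1.0133 ≈ 1.0685224181.
Dividing the nominal maturity value by the price-level factor gives the value in today's money.

£587,303.70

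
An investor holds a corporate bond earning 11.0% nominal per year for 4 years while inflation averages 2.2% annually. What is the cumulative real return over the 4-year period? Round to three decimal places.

The annual real rate is (1+11.0%)/(1+2.2%) − 1 = 8.6106%.
Compounded over 4 years: (1 + 0.086106)^4 − 1 ≈ 0.39152.

39.152%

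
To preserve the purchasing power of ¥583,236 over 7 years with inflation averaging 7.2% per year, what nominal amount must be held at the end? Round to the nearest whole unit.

Cumulative price-level factor: (1+7.2%)^7 ≈ 1.6269098835.
The nominal amount required is ¥583,236 scaled up by that factor.

¥948,872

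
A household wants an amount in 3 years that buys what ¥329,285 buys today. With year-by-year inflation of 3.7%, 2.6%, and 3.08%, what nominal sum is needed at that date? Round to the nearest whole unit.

Cumulative price-level factor: 1.037 × 1.026 × 1.0308 = 1.0967320296.
The nominal amount required is ¥329,285 scaled up by that factor.

¥361,137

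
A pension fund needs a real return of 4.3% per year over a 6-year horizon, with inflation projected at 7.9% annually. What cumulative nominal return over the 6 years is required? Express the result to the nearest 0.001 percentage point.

Required annual nominal rate: (1+4.3%)(1+7.9%) − 1 = 12.5397%.
Cumulative over 6 years: (1 + 0.125397)^6 − 1 ≈ 1.03158.

103.158%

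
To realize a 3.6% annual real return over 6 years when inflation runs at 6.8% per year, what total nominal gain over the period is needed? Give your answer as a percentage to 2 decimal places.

83.48%

Required annual nominal rate: (1+3.6%)(1+6.8%) − 1 = 10.6448%.
Cumulative over 6 years: (1 + 0.106448)^6 − 1 ≈ 0.83479.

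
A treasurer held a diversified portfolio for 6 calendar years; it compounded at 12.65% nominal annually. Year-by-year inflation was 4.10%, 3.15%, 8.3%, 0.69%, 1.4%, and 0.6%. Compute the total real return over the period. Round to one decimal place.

Cumulative inflation factor: 1.0410 × 1.0315 × 1.083 × 1.0069 × 1.014 × 1.006 ≈ 1.19446.
Nominal growth factor: 2.04356. Real growth factor = 2.04356 / 1.19446 ≈ 1.71087.
Total real return ≈ 71.0868%.

71.1%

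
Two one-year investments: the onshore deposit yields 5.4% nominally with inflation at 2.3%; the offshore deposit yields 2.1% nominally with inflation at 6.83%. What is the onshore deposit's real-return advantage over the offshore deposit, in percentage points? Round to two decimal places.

The onshore deposit real return: 1.054/1.023 − 1 = 3.030%.
The offshore deposit real return: 1.021/1.0683 − 1 = -4.428%.
Difference: 3.030 − (-4.428) = 7.458 pp.

7.46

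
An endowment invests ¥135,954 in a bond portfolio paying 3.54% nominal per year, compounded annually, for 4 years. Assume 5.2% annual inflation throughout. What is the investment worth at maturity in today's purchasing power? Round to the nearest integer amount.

Nominal value at maturity: ¥135,954 × (1 + 3.54%)^4 ≈ ¥156,252.
Price-level factor over 4 years: (1 + 5.2%)^4 ≈ 1.2247937436.
The maturity value deflated by that factor is the answer in today's purchasing power.

¥127,574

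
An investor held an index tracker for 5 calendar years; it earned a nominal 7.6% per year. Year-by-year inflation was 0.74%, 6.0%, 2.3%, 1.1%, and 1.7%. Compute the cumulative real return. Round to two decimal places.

28.41%

Cumulative inflation factor: 1.0074 × 1.060 × 1.023 × 1.011 × 1.017 ≈ 1.12320.
Nominal growth factor: 1.44232. Real growth factor = 1.44232 / 1.12320 ≈ 1.28412.
Total real return ≈ 28.4121%.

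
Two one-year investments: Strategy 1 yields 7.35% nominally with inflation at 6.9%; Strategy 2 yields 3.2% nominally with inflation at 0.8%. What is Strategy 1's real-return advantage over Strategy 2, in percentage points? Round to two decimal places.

Strategy 1 real return: 1.0735/1.069 − 1 = 0.421%.
Strategy 2 real return: 1.032/1.008 − 1 = 2.381%.
Difference: 0.421 − 2.381 = -1.960 pp.

-1.96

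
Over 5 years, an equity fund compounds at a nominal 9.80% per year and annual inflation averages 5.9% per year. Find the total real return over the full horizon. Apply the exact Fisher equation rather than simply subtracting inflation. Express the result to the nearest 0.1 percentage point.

19.8%

The annual real rate is (1+9.80%)/(1+5.9%) − 1 = 3.6827%.
Compounded over 5 years: (1 + 0.036827)^5 − 1 ≈ 0.19821.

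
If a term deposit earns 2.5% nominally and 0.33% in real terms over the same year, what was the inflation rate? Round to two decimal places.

From (1+r_nom) = (1+r_real)(1+π), we get 1+π = (1 + 2.5%)/(1 + 0.33%) = 1.025/1.0033 ≈ 1.02163.
So π ≈ 2.1629%.

2.16%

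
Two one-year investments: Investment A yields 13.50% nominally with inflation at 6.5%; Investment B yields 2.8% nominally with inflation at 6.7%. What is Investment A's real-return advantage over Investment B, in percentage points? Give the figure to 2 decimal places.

10.23

Investment A real return: 1.1350/1.065 − 1 = 6.573%.
Investment B real return: 1.028/1.067 − 1 = -3.655%.
Difference: 6.573 − (-3.655) = 10.228 pp.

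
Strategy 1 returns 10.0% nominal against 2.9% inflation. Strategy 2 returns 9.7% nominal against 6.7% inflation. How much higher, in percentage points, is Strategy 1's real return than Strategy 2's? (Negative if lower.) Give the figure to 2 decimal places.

4.09

Strategy 1 real return: 1.100/1.029 − 1 = 6.900%.
Strategy 2 real return: 1.097/1.067 − 1 = 2.812%.
Difference: 6.900 − 2.812 = 4.088 pp.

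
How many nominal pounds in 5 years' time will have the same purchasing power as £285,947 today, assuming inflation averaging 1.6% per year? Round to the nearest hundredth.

£309,566.59

Cumulative price-level factor: (1+1.6%)^5 ≈ 1.0826012887.
The nominal amount required is £285,947 scaled up by that factor.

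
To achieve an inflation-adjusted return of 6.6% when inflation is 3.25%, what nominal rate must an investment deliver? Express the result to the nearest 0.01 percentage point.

10.06%

By the Fisher equation, 1 + r_nom = (1 + 6.6%)(1 + 3.25%) = 1.066 × 1.0325 = 1.100645.
So r_nom = 10.0645%.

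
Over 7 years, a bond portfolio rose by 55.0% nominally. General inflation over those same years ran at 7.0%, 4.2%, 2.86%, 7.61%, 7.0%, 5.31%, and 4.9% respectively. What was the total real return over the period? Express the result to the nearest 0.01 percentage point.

Cumulative inflation factor: 1.070 × 1.042 × 1.0286 × 1.0761 × 1.070 × 1.0531 × 1.049 ≈ 1.45875.
Nominal growth factor: 1.55000. Real growth factor = 1.55000 / 1.45875 ≈ 1.06256.
Total real return ≈ 6.2557%.

6.26%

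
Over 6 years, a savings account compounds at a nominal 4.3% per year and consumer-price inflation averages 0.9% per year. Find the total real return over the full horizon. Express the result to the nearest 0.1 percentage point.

The annual real rate is (1+4.3%)/(1+0.9%) − 1 = 3.3697%.
Compounded over 6 years: (1 + 0.033697)^6 − 1 ≈ 0.22000.

22.0%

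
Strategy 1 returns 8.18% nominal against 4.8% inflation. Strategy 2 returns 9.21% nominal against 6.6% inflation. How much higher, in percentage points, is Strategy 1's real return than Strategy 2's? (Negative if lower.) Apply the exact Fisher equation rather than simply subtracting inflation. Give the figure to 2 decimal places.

0.78

Strategy 1 real return: 1.0818/1.048 − 1 = 3.225%.
Strategy 2 real return: 1.0921/1.066 − 1 = 2.448%.
Difference: 3.225 − 2.448 = 0.777 pp.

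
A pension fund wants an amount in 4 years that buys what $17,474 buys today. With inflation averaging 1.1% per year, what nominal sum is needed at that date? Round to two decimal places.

$18,255.64

Cumulative price-level factor: (1+1.1%)^4 ≈ 1.0447313386.
Multiplying $17,474 by the price-level factor gives the future nominal sum.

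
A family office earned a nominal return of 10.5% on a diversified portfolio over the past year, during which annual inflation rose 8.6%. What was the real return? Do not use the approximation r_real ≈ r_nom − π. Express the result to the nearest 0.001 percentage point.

Real return via the Fisher equation: (1 + 10.5%)/(1 + 8.6%) − 1 = 1.105/1.086 − 1 ≈ 0.01750.

1.750%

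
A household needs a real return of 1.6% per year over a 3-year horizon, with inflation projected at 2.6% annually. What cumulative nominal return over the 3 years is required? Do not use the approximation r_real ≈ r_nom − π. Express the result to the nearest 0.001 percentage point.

Required annual nominal rate: (1+1.6%)(1+2.6%) − 1 = 4.2416%.
Cumulative over 3 years: (1 + 0.042416)^3 − 1 ≈ 0.13272.

13.272%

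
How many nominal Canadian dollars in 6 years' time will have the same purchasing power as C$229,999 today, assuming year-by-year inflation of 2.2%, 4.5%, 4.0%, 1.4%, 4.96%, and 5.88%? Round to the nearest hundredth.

Cumulative price-level factor: 1.022 × 1.045 × 1.040 × 1.014 × 1.0496 × 1.0588 ≈ 1.2516307813.
The nominal amount required is C$229,999 scaled up by that factor.

C$287,873.83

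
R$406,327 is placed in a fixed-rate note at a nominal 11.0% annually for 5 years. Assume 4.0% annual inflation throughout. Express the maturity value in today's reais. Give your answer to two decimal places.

R$562,760.85

Nominal value at maturity: R$406,327 × (1 + 11.0%)^5 ≈ R$684,684.62.
Price-level factor over 5 years: (1 + 4.0%)^5 = 1.2166529024.
Dividing the nominal maturity value by the price-level factor gives the value in today's money.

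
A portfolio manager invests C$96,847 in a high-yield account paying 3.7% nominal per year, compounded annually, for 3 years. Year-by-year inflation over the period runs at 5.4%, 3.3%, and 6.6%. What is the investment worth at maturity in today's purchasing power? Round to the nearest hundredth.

C$93,051.70

Nominal value at maturity: C$96,847 × (1 + 3.7%)^3 ≈ C$107,999.67.
Price-level factor over 3 years: 1.054 × 1.033 × 1.066 = 1.160641612.
Dividing the nominal maturity value by the price-level factor gives the value in today's money.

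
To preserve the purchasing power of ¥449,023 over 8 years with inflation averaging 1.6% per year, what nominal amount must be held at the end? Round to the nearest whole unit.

Cumulative price-level factor: (1+1.6%)^8 ≈ 1.1354020227.
The nominal amount required is ¥449,023 scaled up by that factor.

¥509,822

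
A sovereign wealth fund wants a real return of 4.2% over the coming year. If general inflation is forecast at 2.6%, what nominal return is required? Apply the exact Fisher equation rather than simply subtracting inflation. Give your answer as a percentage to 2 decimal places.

6.91%

By the Fisher equation, 1 + r_nom = (1 + 4.2%)(1 + 2.6%) = 1.042 × 1.026 = 1.069092.
So r_nom = 6.9092%.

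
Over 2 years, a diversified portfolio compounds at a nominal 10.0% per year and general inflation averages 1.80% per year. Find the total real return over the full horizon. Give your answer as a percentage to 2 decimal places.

16.76%

The annual real rate is (1+10.0%)/(1+1.80%) − 1 = 8.0550%.
Compounded over 2 years: (1 + 0.080550)^2 − 1 ≈ 0.16759.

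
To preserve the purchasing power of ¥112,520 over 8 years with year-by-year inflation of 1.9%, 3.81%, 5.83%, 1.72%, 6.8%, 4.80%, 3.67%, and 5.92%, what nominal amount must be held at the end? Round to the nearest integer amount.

Cumulative price-level factor: 1.019 × 1.0381 × 1.0583 × 1.0172 × 1.068 × 1.0480 × 1.0367 × 1.0592 ≈ 1.3995619560.
Multiplying ¥112,520 by the price-level factor gives the future nominal sum.

¥157,479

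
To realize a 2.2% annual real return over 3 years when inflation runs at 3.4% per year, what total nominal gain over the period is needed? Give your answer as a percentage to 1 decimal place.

18.0%

Required annual nominal rate: (1+2.2%)(1+3.4%) − 1 = 5.6748%.
Cumulative over 3 years: (1 + 0.056748)^3 − 1 ≈ 0.18009.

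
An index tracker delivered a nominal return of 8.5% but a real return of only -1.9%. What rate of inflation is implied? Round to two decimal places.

10.60%

From (1+r_nom) = (1+r_real)(1+π), we get 1+π = (1 + 8.5%)/(1 − 1.9%) = 1.085/0.981 ≈ 1.10601.
So π ≈ 10.6014%.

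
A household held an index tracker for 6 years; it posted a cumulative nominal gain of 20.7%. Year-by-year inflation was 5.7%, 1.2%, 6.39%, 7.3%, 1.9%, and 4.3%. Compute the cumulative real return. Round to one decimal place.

-7.0%

Cumulative inflation factor: 1.057 × 1.012 × 1.0639 × 1.073 × 1.019 × 1.043 ≈ 1.29782.
Nominal growth factor: 1.20700. Real growth factor = 1.20700 / 1.29782 ≈ 0.93002.
Total real return ≈ -6.9979%.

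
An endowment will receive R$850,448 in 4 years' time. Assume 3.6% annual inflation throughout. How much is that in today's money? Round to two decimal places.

R$738,258.99

Price-level factor over 4 years: (1 + 3.6%)^4 ≈ 1.1519643036.
Purchasing power today: R$850,448 divided by that factor.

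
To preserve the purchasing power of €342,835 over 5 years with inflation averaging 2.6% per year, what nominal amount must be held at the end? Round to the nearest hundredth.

€389,782.16

Cumulative price-level factor: (1+2.6%)^5 ≈ 1.1369380568.
Multiplying €342,835 by the price-level factor gives the future nominal sum.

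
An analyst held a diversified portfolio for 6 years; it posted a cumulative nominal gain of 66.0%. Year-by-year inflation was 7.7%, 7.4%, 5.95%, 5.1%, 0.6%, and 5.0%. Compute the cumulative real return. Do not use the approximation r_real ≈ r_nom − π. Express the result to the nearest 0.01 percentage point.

Cumulative inflation factor: 1.077 × 1.074 × 1.0595 × 1.051 × 1.006 × 1.050 ≈ 1.36054.
Nominal growth factor: 1.66000. Real growth factor = 1.66000 / 1.36054 ≈ 1.22010.
Total real return ≈ 22.0105%.

22.01%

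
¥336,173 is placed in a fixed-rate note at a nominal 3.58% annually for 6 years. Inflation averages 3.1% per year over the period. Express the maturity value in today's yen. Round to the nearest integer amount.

¥345,674

Nominal value at maturity: ¥336,173 × (1 + 3.58%)^6 ≈ ¥415,163.
Price-level factor over 6 years: (1 + 3.1%)^6 ≈ 1.2010248455.
Dividing the nominal maturity value by the price-level factor gives the value in today's money.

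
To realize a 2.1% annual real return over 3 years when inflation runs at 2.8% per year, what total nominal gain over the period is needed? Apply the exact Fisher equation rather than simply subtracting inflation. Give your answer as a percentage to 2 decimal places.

15.63%

Required annual nominal rate: (1+2.1%)(1+2.8%) − 1 = 4.9588%.
Cumulative over 3 years: (1 + 0.049588)^3 − 1 ≈ 0.15626.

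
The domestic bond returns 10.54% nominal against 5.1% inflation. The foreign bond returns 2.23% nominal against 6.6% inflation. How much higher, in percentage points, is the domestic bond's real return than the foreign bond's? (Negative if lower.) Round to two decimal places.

The domestic bond real return: 1.1054/1.051 − 1 = 5.176%.
The foreign bond real return: 1.0223/1.066 − 1 = -4.099%.
Difference: 5.176 − (-4.099) = 9.275 pp.

9.28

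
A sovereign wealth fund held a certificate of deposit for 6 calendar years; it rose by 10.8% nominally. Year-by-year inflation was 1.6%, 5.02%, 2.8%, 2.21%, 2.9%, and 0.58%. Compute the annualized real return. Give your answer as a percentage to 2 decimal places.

Cumulative inflation factor: 1.016 × 1.0502 × 1.028 × 1.0221 × 1.029 × 1.0058 ≈ 1.16032.
Nominal growth factor: 1.10800. Real growth factor = 1.10800 / 1.16032 ≈ 0.95491.
Annualized: 0.95491^(1/6) − 1 ≈ -0.00766.

-0.77%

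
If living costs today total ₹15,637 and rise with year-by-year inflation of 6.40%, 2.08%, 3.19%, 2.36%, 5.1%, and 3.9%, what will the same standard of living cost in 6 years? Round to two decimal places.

Cumulative price-level factor: 1.0640 × 1.0208 × 1.0319 × 1.0236 × 1.051 × 1.039 ≈ 1.2527616282.
Multiplying ₹15,637 by the price-level factor gives the future nominal sum.

₹19,589.43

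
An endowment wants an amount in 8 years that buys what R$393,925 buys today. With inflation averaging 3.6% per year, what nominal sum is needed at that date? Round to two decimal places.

Cumulative price-level factor: (1+3.6%)^8 ≈ 1.3270217568.
Multiplying R$393,925 by the price-level factor gives the future nominal sum.

R$522,747.05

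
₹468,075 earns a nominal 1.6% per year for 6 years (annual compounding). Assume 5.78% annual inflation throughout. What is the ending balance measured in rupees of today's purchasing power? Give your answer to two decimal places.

Nominal value at maturity: ₹468,075 × (1 + 1.6%)^6 ≈ ₹514,846.42.
Price-level factor over 6 years: (1 + 5.78%)^6 ≈ 1.4009459372.
The maturity value deflated by that factor is the answer in today's purchasing power.

₹367,499.13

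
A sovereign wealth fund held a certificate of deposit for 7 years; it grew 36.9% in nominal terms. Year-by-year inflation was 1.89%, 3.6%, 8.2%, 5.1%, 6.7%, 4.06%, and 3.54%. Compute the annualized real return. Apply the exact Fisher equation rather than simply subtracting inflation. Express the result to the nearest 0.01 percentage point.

Cumulative inflation factor: 1.0189 × 1.036 × 1.082 × 1.051 × 1.067 × 1.0406 × 1.0354 ≈ 1.38000.
Nominal growth factor: 1.36900. Real growth factor = 1.36900 / 1.38000 ≈ 0.99203.
Annualized: 0.99203^(1/7) − 1 ≈ -0.00114.

-0.11%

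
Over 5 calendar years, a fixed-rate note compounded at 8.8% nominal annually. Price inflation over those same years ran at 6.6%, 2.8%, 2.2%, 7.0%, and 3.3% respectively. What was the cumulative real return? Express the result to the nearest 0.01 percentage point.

23.16%

Cumulative inflation factor: 1.066 × 1.028 × 1.022 × 1.070 × 1.033 ≈ 1.23790.
Nominal growth factor: 1.52456. Real growth factor = 1.52456 / 1.23790 ≈ 1.23157.
Total real return ≈ 23.1570%.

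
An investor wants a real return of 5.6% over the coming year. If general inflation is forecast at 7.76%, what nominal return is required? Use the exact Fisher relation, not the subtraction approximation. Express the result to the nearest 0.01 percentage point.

13.79%

By the Fisher equation, 1 + r_nom = (1 + 5.6%)(1 + 7.76%) = 1.056 × 1.0776 = 1.1379456.
So r_nom = 13.79456%.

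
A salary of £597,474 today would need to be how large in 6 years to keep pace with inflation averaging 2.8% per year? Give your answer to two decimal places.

£705,143.81

Cumulative price-level factor: (1+2.8%)^6 ≈ 1.1802083636.
Multiplying £597,474 by the price-level factor gives the future nominal sum.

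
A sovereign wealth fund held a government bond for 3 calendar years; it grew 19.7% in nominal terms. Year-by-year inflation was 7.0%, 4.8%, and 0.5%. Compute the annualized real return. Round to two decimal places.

Cumulative inflation factor: 1.070 × 1.048 × 1.005 ≈ 1.12697.
Nominal growth factor: 1.19700. Real growth factor = 1.19700 / 1.12697 ≈ 1.06214.
Annualized: 1.06214^(1/3) − 1 ≈ 0.02030.

2.03%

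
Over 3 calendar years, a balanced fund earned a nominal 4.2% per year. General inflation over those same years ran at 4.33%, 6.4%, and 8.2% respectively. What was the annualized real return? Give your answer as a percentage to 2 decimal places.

Cumulative inflation factor: 1.0433 × 1.064 × 1.082 ≈ 1.20110.
Nominal growth factor: 1.13137. Real growth factor = 1.13137 / 1.20110 ≈ 0.94194.
Annualized: 0.94194^(1/3) − 1 ≈ -0.01974.

-1.97%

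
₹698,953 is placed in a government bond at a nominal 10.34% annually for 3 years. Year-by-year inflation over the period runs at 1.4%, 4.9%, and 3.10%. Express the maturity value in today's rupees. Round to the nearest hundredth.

₹856,199.17

Nominal value at maturity: ₹698,953 × (1 + 10.34%)^3 ≈ ₹938,959.61.
Price-level factor over 3 years: 1.014 × 1.049 × 1.0310 = 1.096660266.
The maturity value deflated by that factor is the answer in today's purchasing power.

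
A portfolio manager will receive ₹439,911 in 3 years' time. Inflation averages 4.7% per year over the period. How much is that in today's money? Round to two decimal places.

Price-level factor over 3 years: (1 + 4.7%)^3 = 1.147730823.
Purchasing power today: ₹439,911 divided by that factor.

₹383,287.61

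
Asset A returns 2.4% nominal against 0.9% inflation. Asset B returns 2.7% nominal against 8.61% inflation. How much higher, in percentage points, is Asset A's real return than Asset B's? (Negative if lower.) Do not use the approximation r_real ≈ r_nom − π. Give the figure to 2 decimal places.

Asset A real return: 1.024/1.009 − 1 = 1.487%.
Asset B real return: 1.027/1.0861 − 1 = -5.441%.
Difference: 1.487 − (-5.441) = 6.928 pp.

6.93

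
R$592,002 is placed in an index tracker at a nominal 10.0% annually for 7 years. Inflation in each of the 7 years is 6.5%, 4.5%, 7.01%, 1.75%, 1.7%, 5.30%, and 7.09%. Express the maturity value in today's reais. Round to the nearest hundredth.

R$830,135.62

Nominal value at maturity: R$592,002 × (1 + 10.0%)^7 ≈ R$1,153,644.42.
Price-level factor over 7 years: 1.065 × 1.045 × 1.0701 × 1.0175 × 1.017 × 1.0530 × 1.0709 ≈ 1.3897059689.
Dividing the nominal maturity value by the price-level factor gives the value in today's money.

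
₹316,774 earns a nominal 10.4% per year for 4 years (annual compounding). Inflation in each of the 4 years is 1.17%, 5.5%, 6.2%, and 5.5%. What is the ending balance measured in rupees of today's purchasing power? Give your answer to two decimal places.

₹393,499.91

Nominal value at maturity: ₹316,774 × (1 + 10.4%)^4 ≈ ₹470,571.72.
Price-level factor over 4 years: 1.0117 × 1.055 × 1.062 × 1.055 ≈ 1.1958623308.
Dividing the nominal maturity value by the price-level factor gives the value in today's money.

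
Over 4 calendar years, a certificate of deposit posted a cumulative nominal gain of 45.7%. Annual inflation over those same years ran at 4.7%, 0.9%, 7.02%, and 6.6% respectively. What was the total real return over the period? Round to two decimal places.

Cumulative inflation factor: 1.047 × 1.009 × 1.0702 × 1.066 ≈ 1.20520.
Nominal growth factor: 1.45700. Real growth factor = 1.45700 / 1.20520 ≈ 1.20893.
Total real return ≈ 20.8926%.

20.89%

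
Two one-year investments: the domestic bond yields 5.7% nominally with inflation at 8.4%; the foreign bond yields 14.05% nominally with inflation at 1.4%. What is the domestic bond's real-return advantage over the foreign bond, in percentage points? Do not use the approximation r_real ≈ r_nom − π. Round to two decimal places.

-14.97

The domestic bond real return: 1.057/1.084 − 1 = -2.491%.
The foreign bond real return: 1.1405/1.014 − 1 = 12.475%.
Difference: -2.491 − 12.475 = -14.966 pp.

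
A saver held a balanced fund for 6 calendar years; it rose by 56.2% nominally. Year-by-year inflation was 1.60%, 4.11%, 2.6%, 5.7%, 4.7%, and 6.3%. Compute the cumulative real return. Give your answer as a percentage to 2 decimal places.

Cumulative inflation factor: 1.0160 × 1.0411 × 1.026 × 1.057 × 1.047 × 1.063 ≈ 1.27670.
Nominal growth factor: 1.56200. Real growth factor = 1.56200 / 1.27670 ≈ 1.22347.
Total real return ≈ 22.3468%.

22.35%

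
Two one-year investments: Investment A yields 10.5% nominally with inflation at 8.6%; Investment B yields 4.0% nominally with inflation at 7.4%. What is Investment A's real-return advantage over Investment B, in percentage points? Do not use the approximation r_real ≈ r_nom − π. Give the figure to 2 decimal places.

4.92

Investment A real return: 1.105/1.086 − 1 = 1.750%.
Investment B real return: 1.040/1.074 − 1 = -3.166%.
Difference: 1.750 − (-3.166) = 4.916 pp.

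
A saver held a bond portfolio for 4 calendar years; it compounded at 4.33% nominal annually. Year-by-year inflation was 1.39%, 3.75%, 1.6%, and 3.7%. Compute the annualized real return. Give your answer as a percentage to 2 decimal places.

Cumulative inflation factor: 1.0139 × 1.0375 × 1.016 × 1.037 ≈ 1.10830.
Nominal growth factor: 1.18478. Real growth factor = 1.18478 / 1.10830 ≈ 1.06901.
Annualized: 1.06901^(1/4) − 1 ≈ 0.01682.

1.68%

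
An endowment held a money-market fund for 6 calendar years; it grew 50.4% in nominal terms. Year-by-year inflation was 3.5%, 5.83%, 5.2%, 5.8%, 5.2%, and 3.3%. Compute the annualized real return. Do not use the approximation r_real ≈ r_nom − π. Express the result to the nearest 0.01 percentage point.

2.14%

Cumulative inflation factor: 1.035 × 1.0583 × 1.052 × 1.058 × 1.052 × 1.033 ≈ 1.32485.
Nominal growth factor: 1.50400. Real growth factor = 1.50400 / 1.32485 ≈ 1.13522.
Annualized: 1.13522^(1/6) − 1 ≈ 0.02136.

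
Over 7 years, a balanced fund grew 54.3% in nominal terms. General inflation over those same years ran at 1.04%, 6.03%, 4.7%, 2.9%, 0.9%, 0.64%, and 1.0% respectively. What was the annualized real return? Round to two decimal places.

Cumulative inflation factor: 1.0104 × 1.0603 × 1.047 × 1.029 × 1.009 × 1.0064 × 1.010 ≈ 1.18377.
Nominal growth factor: 1.54300. Real growth factor = 1.54300 / 1.18377 ≈ 1.30346.
Annualized: 1.30346^(1/7) − 1 ≈ 0.03859.

3.86%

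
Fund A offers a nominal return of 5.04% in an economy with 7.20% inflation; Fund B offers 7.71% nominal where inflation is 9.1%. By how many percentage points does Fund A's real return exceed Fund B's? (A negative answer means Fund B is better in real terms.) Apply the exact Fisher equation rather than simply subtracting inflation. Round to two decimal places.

Fund A real return: 1.0504/1.0720 − 1 = -2.015%.
Fund B real return: 1.0771/1.091 − 1 = -1.274%.
Difference: -2.015 − (-1.274) = -0.741 pp.

-0.74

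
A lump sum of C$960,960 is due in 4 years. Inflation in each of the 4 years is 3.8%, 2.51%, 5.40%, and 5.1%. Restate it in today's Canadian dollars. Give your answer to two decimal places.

C$815,264.25

Price-level factor over 4 years: 1.038 × 1.0251 × 1.0540 × 1.051 ≈ 1.1787098532.
Purchasing power today: C$960,960 divided by that factor.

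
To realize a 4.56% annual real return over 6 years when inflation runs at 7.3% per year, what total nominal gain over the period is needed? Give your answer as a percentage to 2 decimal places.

99.43%

Required annual nominal rate: (1+4.56%)(1+7.3%) − 1 = 12.19288%.
Cumulative over 6 years: (1 + 0.1219288)^6 − 1 ≈ 0.99431.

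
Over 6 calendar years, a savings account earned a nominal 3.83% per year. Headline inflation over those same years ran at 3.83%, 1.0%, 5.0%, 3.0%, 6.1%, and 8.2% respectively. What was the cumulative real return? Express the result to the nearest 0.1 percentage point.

-3.8%

Cumulative inflation factor: 1.0383 × 1.010 × 1.050 × 1.030 × 1.061 × 1.082 ≈ 1.30201.
Nominal growth factor: 1.25296. Real growth factor = 1.25296 / 1.30201 ≈ 0.96233.
Total real return ≈ -3.7671%.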